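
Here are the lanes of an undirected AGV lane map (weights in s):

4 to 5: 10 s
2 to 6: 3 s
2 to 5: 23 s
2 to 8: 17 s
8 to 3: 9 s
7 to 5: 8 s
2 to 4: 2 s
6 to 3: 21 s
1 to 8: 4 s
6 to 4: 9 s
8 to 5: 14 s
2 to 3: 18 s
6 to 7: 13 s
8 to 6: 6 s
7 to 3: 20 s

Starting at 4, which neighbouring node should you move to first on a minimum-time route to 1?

Candidate routes:
4 - 2 - 8 - 1: 2+17+4 = 23
4 - 5 - 8 - 1: 10+14+4 = 28
4 - 2 - 6 - 8 - 1: 2+3+6+4 = 15
4 - 6 - 8 - 1: 9+6+4 = 19
Cheapest is 4 - 2 - 6 - 8 - 1 at 15 s.
So from 4 the first move is to 2.

2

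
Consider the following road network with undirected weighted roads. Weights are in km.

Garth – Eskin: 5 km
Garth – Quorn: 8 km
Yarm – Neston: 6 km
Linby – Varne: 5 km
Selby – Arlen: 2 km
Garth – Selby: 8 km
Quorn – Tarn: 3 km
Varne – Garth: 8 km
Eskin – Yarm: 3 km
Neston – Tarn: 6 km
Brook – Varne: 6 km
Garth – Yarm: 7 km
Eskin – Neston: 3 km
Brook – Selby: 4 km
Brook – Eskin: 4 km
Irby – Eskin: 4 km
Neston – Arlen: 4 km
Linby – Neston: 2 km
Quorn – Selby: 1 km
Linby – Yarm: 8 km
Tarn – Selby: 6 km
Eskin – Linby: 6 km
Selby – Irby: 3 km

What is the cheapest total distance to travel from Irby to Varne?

13 km

Running Dijkstra from Irby:
Irby: 0
Selby: 3  (via Irby)
Quorn: 4  (via Selby)
Eskin: 4  (via Irby)
Arlen: 5  (via Selby)
Yarm: 7  (via Eskin)
Brook: 7  (via Selby)
Neston: 7  (via Eskin)
Tarn: 7  (via Quorn)
Linby: 9  (via Neston)
Garth: 9  (via Eskin)
Varne: 13  (via Brook)
Shortest route: Irby → Selby → Brook → Varne = 13 km.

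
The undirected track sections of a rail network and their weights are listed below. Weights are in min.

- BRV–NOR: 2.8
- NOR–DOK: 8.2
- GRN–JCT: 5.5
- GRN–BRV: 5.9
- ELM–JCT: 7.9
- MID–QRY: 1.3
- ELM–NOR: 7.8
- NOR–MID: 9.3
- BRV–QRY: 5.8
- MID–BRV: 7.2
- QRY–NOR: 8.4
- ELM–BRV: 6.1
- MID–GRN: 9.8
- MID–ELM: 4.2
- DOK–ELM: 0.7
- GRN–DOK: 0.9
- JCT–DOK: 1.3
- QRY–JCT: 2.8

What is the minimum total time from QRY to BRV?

5.8 min

Settle nodes by increasing distance from QRY:
QRY: 0
MID: 1.3  (via QRY)
JCT: 2.8  (via QRY)
DOK: 4.1  (via JCT)
ELM: 4.8  (via DOK)
GRN: 5  (via DOK)
BRV: 5.8  (via QRY)
Shortest route: QRY–BRV = 5.8 min.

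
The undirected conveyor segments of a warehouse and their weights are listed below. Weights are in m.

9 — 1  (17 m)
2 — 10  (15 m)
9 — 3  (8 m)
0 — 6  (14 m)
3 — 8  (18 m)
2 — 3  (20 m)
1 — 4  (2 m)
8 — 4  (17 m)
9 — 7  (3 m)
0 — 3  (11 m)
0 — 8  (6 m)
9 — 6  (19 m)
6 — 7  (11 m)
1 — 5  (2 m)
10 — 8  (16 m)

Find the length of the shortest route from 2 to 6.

42 m

Candidate routes:
2 → 3 → 9 → 6: 20+8+19 = 47
2 → 3 → 9 → 7 → 6: 20+8+3+11 = 42
2 → 3 → 0 → 6: 20+11+14 = 45
The minimum is 42 m via 2 → 3 → 9 → 7 → 6.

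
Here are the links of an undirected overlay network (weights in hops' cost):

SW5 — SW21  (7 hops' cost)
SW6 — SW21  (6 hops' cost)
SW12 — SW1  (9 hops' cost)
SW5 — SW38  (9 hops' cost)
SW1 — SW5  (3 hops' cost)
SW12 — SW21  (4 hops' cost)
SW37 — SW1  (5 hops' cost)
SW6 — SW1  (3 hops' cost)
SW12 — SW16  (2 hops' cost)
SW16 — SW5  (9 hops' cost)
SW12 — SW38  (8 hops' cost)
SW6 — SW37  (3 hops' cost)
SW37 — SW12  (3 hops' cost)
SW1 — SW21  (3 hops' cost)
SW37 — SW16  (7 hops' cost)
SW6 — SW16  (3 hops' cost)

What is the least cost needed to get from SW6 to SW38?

13 hops' cost

Enumerating some paths:
SW6–SW37–SW12–SW38: 3+3+8 = 14
SW6–SW1–SW5–SW38: 3+3+9 = 15
SW6–SW16–SW12–SW38: 3+2+8 = 13
Cheapest is SW6–SW16–SW12–SW38 at 13 hops' cost.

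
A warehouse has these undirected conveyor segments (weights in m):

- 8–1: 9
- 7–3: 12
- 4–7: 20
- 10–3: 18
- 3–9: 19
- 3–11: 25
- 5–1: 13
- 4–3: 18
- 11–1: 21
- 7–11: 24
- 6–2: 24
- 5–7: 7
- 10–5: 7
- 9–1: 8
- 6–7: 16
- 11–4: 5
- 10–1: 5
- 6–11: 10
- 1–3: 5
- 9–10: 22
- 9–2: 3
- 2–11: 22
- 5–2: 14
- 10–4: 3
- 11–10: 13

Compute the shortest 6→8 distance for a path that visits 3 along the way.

Best 6 to 3: 6–7–3 costing 28
Shortest 3→8: 3–1–8 = 14
Total via 3: 28 + 14 = 42 m.

42 m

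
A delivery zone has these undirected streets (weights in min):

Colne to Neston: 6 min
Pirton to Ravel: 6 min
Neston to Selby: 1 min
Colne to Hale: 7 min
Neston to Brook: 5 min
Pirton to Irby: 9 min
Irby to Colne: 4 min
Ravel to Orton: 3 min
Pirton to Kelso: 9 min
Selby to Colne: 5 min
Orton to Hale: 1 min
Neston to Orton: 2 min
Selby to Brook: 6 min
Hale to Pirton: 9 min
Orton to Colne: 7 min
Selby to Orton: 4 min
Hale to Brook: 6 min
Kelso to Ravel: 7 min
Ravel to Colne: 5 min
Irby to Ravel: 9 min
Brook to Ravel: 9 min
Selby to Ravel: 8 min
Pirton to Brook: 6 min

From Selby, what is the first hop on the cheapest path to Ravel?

Neston

Enumerating some paths:
Selby → Neston → Orton → Ravel: 1+2+3 = 6
Selby → Orton → Ravel: 4+3 = 7
The minimum is 6 min via Selby → Neston → Orton → Ravel.
So from Selby the first move is to Neston.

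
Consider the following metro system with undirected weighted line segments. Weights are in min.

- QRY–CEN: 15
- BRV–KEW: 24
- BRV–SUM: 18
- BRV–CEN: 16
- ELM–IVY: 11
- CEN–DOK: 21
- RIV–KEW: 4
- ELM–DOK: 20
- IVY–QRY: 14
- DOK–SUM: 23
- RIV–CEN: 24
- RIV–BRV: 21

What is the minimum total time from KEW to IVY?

Running Dijkstra from KEW:
KEW: 0
RIV: 4  (via KEW)
BRV: 24  (via KEW)
CEN: 28  (via RIV)
SUM: 42  (via BRV)
QRY: 43  (via CEN)
DOK: 49  (via CEN)
IVY: 57  (via QRY)
Shortest route: KEW–RIV–CEN–QRY–IVY = 57 min.

57 min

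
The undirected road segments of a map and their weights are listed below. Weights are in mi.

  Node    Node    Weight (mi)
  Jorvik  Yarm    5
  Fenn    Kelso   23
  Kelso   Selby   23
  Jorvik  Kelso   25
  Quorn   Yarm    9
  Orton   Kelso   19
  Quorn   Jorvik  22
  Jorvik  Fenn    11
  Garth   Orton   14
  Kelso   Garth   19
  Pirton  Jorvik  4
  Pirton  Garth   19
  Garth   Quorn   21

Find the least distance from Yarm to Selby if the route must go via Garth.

70 mi

Best Yarm to Garth: Yarm → Jorvik → Pirton → Garth costing 28
Best Garth to Selby: Garth → Kelso → Selby costing 42
Total via Garth: 28 + 42 = 70 mi.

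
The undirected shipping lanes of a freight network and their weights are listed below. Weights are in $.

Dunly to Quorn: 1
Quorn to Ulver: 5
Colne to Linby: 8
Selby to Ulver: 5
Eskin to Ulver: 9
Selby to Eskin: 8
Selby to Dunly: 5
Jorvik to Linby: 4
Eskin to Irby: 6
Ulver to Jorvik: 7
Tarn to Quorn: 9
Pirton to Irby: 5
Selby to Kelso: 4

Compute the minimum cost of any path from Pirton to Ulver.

Candidate routes:
Pirton → Irby → Eskin → Selby → Ulver: 5+6+8+5 = 24
Pirton → Irby → Eskin → Ulver: 5+6+9 = 20
The minimum is $20 via Pirton → Irby → Eskin → Ulver.

$20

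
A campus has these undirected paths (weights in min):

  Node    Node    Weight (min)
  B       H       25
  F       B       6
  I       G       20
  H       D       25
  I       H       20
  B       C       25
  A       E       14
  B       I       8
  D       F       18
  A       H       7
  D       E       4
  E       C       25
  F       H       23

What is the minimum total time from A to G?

Shortest distances from A:
A: 0
H: 7  (via A)
E: 14  (via A)
D: 18  (via E)
I: 27  (via H)
F: 30  (via H)
B: 32  (via H)
C: 39  (via E)
G: 47  (via I)
Shortest route: A–H–I–G = 47 min.

47 min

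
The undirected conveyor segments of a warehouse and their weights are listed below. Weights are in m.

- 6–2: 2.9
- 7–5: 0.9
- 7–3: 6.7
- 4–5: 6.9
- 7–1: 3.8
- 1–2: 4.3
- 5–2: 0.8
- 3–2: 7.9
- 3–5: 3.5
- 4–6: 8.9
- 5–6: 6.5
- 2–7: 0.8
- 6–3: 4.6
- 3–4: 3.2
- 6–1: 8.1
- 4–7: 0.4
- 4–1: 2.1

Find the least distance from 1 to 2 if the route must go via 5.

Shortest 1→5: 1 → 4 → 7 → 5 = 3.4
Shortest 5→2: 5 → 2 = 0.8
Total via 5: 3.4 + 0.8 = 4.2 m.

4.2 m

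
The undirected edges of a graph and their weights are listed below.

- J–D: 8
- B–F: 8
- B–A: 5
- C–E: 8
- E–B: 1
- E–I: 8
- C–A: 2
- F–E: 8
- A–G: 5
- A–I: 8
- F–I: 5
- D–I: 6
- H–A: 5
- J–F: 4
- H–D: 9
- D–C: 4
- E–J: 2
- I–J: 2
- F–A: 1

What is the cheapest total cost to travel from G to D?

Settle nodes by increasing distance from G:
G: 0
A: 5  (via G)
F: 6  (via A)
C: 7  (via A)
B: 10  (via A)
H: 10  (via A)
J: 10  (via F)
D: 11  (via C)
Shortest route: G–A–C–D = 11.

11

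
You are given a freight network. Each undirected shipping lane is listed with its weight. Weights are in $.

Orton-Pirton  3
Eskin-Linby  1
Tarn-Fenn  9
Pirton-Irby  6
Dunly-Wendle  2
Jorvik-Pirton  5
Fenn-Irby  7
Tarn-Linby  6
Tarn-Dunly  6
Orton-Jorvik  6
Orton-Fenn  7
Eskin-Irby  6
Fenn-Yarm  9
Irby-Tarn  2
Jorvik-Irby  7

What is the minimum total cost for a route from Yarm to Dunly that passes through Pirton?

Best Yarm to Pirton: Yarm–Fenn–Orton–Pirton costing 19
Best Pirton to Dunly: Pirton–Irby–Tarn–Dunly costing 14
Total via Pirton: 19 + 14 = $33.

$33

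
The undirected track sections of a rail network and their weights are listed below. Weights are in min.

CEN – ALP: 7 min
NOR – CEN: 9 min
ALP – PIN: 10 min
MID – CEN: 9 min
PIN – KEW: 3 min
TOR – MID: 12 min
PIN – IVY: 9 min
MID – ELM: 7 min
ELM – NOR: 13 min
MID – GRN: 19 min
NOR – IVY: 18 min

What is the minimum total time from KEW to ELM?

Compare a few routes:
KEW → PIN → ALP → CEN → NOR → ELM: 3+10+7+9+13 = 42
KEW → PIN → IVY → NOR → CEN → MID → ELM: 3+9+18+9+9+7 = 55
KEW → PIN → ALP → CEN → MID → ELM: 3+10+7+9+7 = 36
KEW → PIN → IVY → NOR → ELM: 3+9+18+13 = 43
The minimum is 36 min via KEW → PIN → ALP → CEN → MID → ELM.

36 min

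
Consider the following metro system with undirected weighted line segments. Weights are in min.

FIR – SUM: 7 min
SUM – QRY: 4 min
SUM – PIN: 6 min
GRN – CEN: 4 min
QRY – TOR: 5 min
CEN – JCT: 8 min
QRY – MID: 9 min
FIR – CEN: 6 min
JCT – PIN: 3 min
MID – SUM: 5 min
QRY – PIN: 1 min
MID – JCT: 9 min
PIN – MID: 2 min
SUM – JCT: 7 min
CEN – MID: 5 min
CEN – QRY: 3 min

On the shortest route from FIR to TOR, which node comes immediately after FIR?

CEN

Compare a few routes:
FIR - SUM - PIN - QRY - TOR: 7+6+1+5 = 19
FIR - CEN - QRY - TOR: 6+3+5 = 14
FIR - CEN - MID - PIN - QRY - TOR: 6+5+2+1+5 = 19
FIR - SUM - QRY - TOR: 7+4+5 = 16
Cheapest is FIR - CEN - QRY - TOR at 14 min.
So from FIR the first move is to CEN.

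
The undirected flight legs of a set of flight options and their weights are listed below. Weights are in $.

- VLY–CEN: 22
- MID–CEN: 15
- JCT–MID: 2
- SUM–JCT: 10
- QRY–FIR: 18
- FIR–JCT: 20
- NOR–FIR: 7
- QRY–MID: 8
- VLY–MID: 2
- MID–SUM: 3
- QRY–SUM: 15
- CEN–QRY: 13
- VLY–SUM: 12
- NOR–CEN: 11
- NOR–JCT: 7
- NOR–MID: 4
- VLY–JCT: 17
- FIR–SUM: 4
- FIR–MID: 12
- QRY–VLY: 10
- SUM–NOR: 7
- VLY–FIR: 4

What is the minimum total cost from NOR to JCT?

Shortest distances from NOR:
NOR: 0
MID: 4  (via NOR)
VLY: 6  (via MID)
JCT: 6  (via MID)
Shortest route: NOR → MID → JCT = $6.

$6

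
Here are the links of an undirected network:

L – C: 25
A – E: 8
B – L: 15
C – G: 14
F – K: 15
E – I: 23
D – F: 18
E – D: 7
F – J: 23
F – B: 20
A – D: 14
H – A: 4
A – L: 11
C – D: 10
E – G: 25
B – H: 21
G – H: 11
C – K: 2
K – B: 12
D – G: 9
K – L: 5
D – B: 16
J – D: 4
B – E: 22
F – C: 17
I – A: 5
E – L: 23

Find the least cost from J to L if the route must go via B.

35

Best J to B: J–D–B costing 20
Shortest B→L: B–L = 15
Total via B: 20 + 15 = 35.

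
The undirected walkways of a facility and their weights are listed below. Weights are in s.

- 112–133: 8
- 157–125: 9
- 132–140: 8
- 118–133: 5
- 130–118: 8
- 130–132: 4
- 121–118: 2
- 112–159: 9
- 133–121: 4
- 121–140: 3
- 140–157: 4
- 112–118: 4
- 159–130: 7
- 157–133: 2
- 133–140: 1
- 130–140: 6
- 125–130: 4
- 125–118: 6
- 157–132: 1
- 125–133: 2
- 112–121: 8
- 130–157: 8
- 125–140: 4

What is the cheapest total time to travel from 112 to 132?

Settle nodes by increasing distance from 112:
112: 0
118: 4  (via 112)
121: 6  (via 118)
133: 8  (via 112)
159: 9  (via 112)
140: 9  (via 121)
125: 10  (via 118)
157: 10  (via 133)
132: 11  (via 157)
Shortest route: 112 → 133 → 157 → 132 = 11 s.

11 s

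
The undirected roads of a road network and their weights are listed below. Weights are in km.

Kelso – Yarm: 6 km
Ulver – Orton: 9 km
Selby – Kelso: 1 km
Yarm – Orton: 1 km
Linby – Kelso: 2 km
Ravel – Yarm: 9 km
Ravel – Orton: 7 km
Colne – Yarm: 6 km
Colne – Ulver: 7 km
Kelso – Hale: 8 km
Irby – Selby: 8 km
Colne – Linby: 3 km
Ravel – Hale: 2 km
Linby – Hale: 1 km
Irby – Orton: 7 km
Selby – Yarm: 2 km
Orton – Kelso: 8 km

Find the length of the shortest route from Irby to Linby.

Enumerating some paths:
Irby - Orton - Yarm - Selby - Kelso - Linby: 7+1+2+1+2 = 13
Irby - Selby - Kelso - Linby: 8+1+2 = 11
Cheapest is Irby - Selby - Kelso - Linby at 11 km.

11 km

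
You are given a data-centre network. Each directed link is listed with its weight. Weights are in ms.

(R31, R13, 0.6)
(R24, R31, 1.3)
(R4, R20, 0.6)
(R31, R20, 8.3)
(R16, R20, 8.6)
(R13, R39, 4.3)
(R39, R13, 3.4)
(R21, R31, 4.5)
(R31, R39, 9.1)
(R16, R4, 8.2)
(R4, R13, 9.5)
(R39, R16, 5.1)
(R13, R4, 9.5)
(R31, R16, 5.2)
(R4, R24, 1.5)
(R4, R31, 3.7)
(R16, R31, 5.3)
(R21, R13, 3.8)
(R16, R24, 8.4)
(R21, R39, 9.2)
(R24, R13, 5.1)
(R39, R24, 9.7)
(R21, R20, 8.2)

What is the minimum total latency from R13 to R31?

Shortest distances from R13:
R13: 0
R39: 4.3  (via R13)
R16: 9.4  (via R39)
R4: 9.5  (via R13)
R20: 10.1  (via R4)
R24: 11  (via R4)
R31: 12.3  (via R24)
Shortest route: R13 → R4 → R24 → R31 = 12.3 ms.

12.3 ms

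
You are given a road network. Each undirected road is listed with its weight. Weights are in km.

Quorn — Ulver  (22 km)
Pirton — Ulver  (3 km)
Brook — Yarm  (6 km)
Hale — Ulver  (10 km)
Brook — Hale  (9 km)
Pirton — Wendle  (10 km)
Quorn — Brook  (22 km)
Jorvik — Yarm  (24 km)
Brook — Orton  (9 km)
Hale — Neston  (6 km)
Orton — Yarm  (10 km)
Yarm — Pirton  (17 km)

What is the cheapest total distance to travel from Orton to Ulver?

Shortest distances from Orton:
Orton: 0
Brook: 9  (via Orton)
Yarm: 10  (via Orton)
Hale: 18  (via Brook)
Neston: 24  (via Hale)
Pirton: 27  (via Yarm)
Ulver: 28  (via Hale)
Shortest route: Orton–Brook–Hale–Ulver = 28 km.

28 km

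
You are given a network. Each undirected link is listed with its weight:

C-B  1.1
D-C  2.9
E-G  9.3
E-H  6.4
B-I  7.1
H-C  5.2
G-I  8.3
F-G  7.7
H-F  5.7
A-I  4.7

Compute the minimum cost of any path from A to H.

Enumerating some paths:
A–I–B–C–H: 4.7+7.1+1.1+5.2 = 18.1
A–I–G–E–H: 4.7+8.3+9.3+6.4 = 28.7
A–I–G–F–H: 4.7+8.3+7.7+5.7 = 26.4
The minimum is 18.1 via A–I–B–C–H.

18.1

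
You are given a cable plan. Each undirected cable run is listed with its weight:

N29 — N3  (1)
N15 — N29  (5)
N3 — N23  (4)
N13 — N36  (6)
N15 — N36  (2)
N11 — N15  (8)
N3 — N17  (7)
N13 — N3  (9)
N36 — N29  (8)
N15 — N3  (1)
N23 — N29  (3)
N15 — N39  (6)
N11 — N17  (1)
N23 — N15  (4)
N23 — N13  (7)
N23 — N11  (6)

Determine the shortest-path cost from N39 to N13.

14

Settle nodes by increasing distance from N39:
N39: 0
N15: 6  (via N39)
N3: 7  (via N15)
N36: 8  (via N15)
N29: 8  (via N3)
N23: 10  (via N15)
N17: 14  (via N3)
N11: 14  (via N15)
N13: 14  (via N36)
Shortest route: N39–N15–N36–N13 = 14.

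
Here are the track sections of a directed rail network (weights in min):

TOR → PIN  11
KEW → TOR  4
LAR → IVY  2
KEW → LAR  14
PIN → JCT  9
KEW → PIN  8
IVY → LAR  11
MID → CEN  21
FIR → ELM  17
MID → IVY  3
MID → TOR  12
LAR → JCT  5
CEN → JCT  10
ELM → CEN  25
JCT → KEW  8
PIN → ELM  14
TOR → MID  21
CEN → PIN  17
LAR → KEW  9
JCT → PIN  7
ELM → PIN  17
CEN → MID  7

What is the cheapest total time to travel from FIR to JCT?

43 min

Shortest distances from FIR:
FIR: 0
ELM: 17  (via FIR)
PIN: 34  (via ELM)
CEN: 42  (via ELM)
JCT: 43  (via PIN)
Shortest route: FIR → ELM → PIN → JCT = 43 min.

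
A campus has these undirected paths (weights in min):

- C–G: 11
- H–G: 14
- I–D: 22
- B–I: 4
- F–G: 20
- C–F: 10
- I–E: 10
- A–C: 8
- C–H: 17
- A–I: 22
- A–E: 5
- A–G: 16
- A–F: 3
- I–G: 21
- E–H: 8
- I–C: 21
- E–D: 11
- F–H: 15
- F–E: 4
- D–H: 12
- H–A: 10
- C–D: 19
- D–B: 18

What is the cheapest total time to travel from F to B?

18 min

Compare a few routes:
F–A–I–B: 3+22+4 = 29
F–E–I–B: 4+10+4 = 18
F–A–E–I–B: 3+5+10+4 = 22
The minimum is 18 min via F–E–I–B.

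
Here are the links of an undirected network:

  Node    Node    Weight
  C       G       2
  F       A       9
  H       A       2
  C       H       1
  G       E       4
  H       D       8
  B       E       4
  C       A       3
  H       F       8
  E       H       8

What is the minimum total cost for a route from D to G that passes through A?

15

Best D to A: D–H–A costing 10
Best A to G: A–C–G costing 5
Total via A: 10 + 5 = 15.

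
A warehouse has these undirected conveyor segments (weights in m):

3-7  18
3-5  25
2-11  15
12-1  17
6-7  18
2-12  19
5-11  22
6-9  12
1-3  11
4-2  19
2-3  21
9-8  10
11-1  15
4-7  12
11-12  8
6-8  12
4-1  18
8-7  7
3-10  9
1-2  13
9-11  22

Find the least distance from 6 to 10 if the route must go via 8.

Shortest 6→8: 6 → 8 = 12
Shortest 8→10: 8 → 7 → 3 → 10 = 34
Total via 8: 12 + 34 = 46 m.

46 m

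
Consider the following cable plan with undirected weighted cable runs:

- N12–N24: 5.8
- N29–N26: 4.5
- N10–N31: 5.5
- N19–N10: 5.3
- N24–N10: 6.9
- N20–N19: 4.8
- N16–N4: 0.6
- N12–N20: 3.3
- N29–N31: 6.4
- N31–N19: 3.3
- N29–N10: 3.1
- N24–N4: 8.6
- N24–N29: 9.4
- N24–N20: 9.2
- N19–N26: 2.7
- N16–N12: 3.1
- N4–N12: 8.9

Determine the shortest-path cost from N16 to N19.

Candidate routes:
N16 → N12 → N20 → N19: 3.1+3.3+4.8 = 11.2
N16 → N12 → N24 → N10 → N19: 3.1+5.8+6.9+5.3 = 21.1
N16 → N4 → N12 → N20 → N19: 0.6+8.9+3.3+4.8 = 17.6
The minimum is 11.2 via N16 → N12 → N20 → N19.

11.2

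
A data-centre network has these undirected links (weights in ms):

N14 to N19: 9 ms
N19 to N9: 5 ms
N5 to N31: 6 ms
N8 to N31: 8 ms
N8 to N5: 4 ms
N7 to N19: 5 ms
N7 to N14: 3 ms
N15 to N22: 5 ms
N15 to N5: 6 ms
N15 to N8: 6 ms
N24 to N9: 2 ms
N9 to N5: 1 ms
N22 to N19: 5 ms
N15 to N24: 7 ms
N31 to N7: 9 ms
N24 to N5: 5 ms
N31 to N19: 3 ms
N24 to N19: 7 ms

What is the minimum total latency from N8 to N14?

18 ms

Shortest distances from N8:
N8: 0
N5: 4  (via N8)
N9: 5  (via N5)
N15: 6  (via N8)
N24: 7  (via N9)
N31: 8  (via N8)
N19: 10  (via N9)
N22: 11  (via N15)
N7: 15  (via N19)
N14: 18  (via N7)
Shortest route: N8 → N5 → N9 → N19 → N7 → N14 = 18 ms.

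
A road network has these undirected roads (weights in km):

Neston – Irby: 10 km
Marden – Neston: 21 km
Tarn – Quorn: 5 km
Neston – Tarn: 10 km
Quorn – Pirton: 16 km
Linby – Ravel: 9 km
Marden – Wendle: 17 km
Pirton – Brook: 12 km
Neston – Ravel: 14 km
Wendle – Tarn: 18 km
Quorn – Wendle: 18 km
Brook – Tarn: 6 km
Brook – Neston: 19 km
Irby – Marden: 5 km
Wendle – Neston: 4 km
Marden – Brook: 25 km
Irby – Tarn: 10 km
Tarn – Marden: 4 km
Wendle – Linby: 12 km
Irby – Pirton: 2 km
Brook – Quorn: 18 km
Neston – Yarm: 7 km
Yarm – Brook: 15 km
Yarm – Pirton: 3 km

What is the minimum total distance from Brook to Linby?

Candidate routes:
Brook - Neston - Wendle - Linby: 19+4+12 = 35
Brook - Tarn - Neston - Wendle - Linby: 6+10+4+12 = 32
Cheapest is Brook - Tarn - Neston - Wendle - Linby at 32 km.

32 km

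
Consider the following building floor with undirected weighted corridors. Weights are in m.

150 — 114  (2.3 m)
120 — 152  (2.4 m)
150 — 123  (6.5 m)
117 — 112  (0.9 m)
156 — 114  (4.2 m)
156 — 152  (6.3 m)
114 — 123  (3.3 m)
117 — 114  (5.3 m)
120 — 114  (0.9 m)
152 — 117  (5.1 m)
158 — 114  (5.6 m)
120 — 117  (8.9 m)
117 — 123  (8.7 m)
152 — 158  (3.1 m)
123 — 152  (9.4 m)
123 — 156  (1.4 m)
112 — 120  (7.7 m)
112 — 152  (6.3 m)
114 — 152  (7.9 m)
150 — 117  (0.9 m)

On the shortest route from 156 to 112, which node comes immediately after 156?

114

Candidate routes:
156 - 123 - 114 - 150 - 117 - 112: 1.4+3.3+2.3+0.9+0.9 = 8.8
156 - 114 - 150 - 117 - 112: 4.2+2.3+0.9+0.9 = 8.3
156 - 123 - 150 - 117 - 112: 1.4+6.5+0.9+0.9 = 9.7
Cheapest is 156 - 114 - 150 - 117 - 112 at 8.3 m.
So from 156 the first move is to 114.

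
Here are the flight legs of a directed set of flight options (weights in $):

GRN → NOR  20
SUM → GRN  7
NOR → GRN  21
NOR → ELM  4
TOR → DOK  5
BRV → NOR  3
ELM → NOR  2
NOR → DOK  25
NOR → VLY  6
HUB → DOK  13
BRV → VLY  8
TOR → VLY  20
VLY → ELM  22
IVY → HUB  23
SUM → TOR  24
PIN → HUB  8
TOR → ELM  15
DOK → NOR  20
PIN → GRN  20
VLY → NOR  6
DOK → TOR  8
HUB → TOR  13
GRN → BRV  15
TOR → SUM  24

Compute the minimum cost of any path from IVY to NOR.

Settle nodes by increasing distance from IVY:
IVY: 0
HUB: 23  (via IVY)
DOK: 36  (via HUB)
TOR: 36  (via HUB)
ELM: 51  (via TOR)
NOR: 53  (via ELM)
Shortest route: IVY → HUB → TOR → ELM → NOR = $53.

$53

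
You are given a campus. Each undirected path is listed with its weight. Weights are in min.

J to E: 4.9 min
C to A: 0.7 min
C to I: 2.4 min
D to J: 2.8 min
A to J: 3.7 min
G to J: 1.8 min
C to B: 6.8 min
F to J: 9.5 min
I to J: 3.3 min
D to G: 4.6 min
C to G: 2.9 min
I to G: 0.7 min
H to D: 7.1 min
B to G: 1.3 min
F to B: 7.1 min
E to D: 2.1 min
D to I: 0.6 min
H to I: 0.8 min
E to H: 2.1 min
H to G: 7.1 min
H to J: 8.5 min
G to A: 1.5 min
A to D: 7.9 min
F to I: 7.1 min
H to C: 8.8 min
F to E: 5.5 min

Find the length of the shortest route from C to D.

3 min

Compare a few routes:
C - I - D: 2.4+0.6 = 3
C - G - I - D: 2.9+0.7+0.6 = 4.2
C - A - G - I - D: 0.7+1.5+0.7+0.6 = 3.5
The minimum is 3 min via C - I - D.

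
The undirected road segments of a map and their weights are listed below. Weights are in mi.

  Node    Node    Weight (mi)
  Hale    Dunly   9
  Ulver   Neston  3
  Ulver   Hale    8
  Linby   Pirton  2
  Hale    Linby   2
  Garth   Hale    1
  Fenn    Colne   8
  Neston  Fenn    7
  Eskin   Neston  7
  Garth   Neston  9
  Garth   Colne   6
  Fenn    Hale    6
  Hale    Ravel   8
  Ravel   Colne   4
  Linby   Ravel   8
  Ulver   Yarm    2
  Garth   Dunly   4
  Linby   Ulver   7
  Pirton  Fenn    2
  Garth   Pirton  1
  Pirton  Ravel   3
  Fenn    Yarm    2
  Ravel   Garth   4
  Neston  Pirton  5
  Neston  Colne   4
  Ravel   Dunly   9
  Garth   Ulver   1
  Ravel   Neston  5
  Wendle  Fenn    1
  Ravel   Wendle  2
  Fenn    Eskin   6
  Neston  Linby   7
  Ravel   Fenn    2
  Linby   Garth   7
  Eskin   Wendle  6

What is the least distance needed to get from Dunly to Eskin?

Candidate routes:
Dunly–Garth–Pirton–Fenn–Wendle–Eskin: 4+1+2+1+6 = 14
Dunly–Garth–Ulver–Neston–Eskin: 4+1+3+7 = 15
Dunly–Garth–Pirton–Fenn–Eskin: 4+1+2+6 = 13
Cheapest is Dunly–Garth–Pirton–Fenn–Eskin at 13 mi.

13 mi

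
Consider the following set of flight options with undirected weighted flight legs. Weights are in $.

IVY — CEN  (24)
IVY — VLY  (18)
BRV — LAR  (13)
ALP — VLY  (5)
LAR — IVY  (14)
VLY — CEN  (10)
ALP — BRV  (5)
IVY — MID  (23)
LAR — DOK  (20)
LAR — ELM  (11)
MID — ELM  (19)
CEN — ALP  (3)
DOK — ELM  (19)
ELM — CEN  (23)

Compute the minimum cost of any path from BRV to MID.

$43

Enumerating some paths:
BRV - ALP - CEN - ELM - MID: 5+3+23+19 = 50
BRV - LAR - ELM - MID: 13+11+19 = 43
BRV - LAR - IVY - MID: 13+14+23 = 50
Cheapest is BRV - LAR - ELM - MID at $43.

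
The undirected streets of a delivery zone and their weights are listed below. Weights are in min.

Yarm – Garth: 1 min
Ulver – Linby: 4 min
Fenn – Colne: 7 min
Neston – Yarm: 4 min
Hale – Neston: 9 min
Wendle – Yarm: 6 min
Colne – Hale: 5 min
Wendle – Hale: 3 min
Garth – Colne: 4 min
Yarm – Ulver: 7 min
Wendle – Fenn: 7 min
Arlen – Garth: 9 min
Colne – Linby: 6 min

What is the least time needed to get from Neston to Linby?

15 min

Enumerating some paths:
Neston - Hale - Colne - Linby: 9+5+6 = 20
Neston - Yarm - Garth - Colne - Linby: 4+1+4+6 = 15
The minimum is 15 min via Neston - Yarm - Garth - Colne - Linby.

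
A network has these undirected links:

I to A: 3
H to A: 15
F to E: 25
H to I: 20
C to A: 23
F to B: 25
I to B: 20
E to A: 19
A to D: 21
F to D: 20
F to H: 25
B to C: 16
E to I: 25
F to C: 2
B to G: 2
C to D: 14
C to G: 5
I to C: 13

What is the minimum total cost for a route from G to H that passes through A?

36

Shortest G→A: G–C–I–A = 21
Best A to H: A–H costing 15
Total via A: 21 + 15 = 36.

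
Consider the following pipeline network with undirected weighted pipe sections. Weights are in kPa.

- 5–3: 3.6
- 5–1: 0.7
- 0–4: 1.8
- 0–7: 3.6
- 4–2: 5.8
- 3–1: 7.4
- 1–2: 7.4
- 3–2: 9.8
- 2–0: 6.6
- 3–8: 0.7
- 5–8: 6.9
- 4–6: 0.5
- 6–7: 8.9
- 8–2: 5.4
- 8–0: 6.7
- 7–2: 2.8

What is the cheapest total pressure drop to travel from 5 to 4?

Shortest distances from 5:
5: 0
1: 0.7  (via 5)
3: 3.6  (via 5)
8: 4.3  (via 3)
2: 8.1  (via 1)
7: 10.9  (via 2)
0: 11  (via 8)
4: 12.8  (via 0)
Shortest route: 5 → 3 → 8 → 0 → 4 = 12.8 kPa.

12.8 kPa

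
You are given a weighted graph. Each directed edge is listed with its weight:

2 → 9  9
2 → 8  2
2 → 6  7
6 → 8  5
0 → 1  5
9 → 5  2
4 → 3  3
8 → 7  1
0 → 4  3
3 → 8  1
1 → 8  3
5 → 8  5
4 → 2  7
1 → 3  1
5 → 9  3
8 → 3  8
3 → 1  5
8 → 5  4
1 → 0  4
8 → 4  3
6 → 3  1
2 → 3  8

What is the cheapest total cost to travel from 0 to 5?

11

Compare a few routes:
0 → 1 → 8 → 5: 5+3+4 = 12
0 → 4 → 2 → 8 → 5: 3+7+2+4 = 16
0 → 4 → 3 → 8 → 5: 3+3+1+4 = 11
Cheapest is 0 → 4 → 3 → 8 → 5 at 11.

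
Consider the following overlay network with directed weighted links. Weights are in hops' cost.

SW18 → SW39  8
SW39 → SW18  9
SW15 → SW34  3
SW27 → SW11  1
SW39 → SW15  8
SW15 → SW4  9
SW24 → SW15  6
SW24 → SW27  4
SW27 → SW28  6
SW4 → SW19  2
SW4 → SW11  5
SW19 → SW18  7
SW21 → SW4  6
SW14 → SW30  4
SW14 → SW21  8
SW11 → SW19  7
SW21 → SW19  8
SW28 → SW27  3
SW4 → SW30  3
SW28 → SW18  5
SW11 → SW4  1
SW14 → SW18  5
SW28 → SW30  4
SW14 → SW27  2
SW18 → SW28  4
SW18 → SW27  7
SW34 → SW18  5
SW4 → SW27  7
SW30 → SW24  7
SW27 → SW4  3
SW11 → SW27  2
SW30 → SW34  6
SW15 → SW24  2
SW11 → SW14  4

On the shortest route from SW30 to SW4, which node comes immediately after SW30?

SW24

Candidate routes:
SW30 → SW24 → SW27 → SW11 → SW4: 7+4+1+1 = 13
SW30 → SW24 → SW27 → SW4: 7+4+3 = 14
Cheapest is SW30 → SW24 → SW27 → SW11 → SW4 at 13 hops' cost.
So from SW30 the first move is to SW24.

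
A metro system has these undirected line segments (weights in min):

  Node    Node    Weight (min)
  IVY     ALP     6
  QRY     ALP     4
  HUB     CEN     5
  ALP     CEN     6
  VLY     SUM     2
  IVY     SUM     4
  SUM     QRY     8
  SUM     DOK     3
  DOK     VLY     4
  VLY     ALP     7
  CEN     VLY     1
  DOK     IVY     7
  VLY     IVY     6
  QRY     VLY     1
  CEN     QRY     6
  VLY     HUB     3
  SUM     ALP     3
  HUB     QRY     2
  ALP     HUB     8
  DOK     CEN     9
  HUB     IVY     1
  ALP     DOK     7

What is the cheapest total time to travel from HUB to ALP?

6 min

Running Dijkstra from HUB:
HUB: 0
IVY: 1  (via HUB)
QRY: 2  (via HUB)
VLY: 3  (via HUB)
CEN: 4  (via VLY)
SUM: 5  (via IVY)
ALP: 6  (via QRY)
Shortest route: HUB → QRY → ALP = 6 min.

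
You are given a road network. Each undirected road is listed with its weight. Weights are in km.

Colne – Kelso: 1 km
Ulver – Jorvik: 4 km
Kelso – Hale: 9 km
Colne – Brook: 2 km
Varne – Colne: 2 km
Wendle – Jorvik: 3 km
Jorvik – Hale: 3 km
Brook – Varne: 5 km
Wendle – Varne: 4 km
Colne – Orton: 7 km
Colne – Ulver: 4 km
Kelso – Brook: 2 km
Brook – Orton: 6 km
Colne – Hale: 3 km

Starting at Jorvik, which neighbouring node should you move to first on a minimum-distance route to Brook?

Hale

Compare a few routes:
Jorvik → Hale → Colne → Brook: 3+3+2 = 8
Jorvik → Hale → Colne → Kelso → Brook: 3+3+1+2 = 9
The minimum is 8 km via Jorvik → Hale → Colne → Brook.
So from Jorvik the first move is to Hale.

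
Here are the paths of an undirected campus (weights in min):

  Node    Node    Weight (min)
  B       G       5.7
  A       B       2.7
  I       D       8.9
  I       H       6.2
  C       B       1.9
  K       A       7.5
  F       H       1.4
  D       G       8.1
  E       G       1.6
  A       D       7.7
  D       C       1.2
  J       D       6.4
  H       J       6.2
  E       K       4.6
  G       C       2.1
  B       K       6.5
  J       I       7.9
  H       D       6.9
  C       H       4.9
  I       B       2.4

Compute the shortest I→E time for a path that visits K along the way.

13.5 min

Shortest I→K: I → B → K = 8.9
Best K to E: K → E costing 4.6
Total via K: 8.9 + 4.6 = 13.5 min.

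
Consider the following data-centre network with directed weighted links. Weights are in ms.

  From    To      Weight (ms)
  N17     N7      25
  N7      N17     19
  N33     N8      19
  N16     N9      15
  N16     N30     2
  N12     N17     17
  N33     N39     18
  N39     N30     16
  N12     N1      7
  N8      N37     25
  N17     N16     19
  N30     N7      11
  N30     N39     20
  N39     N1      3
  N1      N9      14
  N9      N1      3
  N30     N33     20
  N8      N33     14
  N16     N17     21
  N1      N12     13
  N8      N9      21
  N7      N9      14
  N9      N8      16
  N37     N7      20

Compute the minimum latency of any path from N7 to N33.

44 ms

Compare a few routes:
N7–N17–N16–N30–N33: 19+19+2+20 = 60
N7–N9–N1–N12–N17–N16–N30–N33: 14+3+13+17+19+2+20 = 88
N7–N17–N16–N9–N8–N33: 19+19+15+16+14 = 83
N7–N9–N8–N33: 14+16+14 = 44
The minimum is 44 ms via N7–N9–N8–N33.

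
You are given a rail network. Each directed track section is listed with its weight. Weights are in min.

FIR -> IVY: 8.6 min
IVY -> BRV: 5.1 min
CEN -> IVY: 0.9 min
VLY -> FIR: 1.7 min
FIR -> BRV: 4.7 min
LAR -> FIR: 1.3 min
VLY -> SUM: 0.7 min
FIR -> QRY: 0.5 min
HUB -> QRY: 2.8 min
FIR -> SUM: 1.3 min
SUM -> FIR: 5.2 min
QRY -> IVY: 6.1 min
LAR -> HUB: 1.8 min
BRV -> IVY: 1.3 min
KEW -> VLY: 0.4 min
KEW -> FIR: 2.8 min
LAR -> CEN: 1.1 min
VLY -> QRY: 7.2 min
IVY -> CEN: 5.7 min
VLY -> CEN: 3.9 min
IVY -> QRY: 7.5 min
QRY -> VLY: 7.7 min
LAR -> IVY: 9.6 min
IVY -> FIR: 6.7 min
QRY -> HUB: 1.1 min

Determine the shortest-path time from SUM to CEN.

Settle nodes by increasing distance from SUM:
SUM: 0
FIR: 5.2  (via SUM)
QRY: 5.7  (via FIR)
HUB: 6.8  (via QRY)
BRV: 9.9  (via FIR)
IVY: 11.2  (via BRV)
VLY: 13.4  (via QRY)
CEN: 16.9  (via IVY)
Shortest route: SUM–FIR–BRV–IVY–CEN = 16.9 min.

16.9 min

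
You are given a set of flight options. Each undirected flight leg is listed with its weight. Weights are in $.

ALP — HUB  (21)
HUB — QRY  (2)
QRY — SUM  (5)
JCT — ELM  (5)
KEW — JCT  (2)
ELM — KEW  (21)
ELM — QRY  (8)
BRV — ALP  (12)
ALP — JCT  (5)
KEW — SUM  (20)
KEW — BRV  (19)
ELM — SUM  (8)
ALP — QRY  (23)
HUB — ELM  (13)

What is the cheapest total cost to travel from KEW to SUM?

Running Dijkstra from KEW:
KEW: 0
JCT: 2  (via KEW)
ALP: 7  (via JCT)
ELM: 7  (via JCT)
QRY: 15  (via ELM)
SUM: 15  (via ELM)
Shortest route: KEW–JCT–ELM–SUM = $15.

$15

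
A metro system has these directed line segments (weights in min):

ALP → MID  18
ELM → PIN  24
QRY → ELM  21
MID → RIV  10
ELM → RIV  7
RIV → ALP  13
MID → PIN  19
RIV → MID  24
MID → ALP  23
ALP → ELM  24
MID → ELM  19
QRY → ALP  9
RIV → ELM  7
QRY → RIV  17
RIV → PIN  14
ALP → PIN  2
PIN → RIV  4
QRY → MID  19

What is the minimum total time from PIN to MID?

Enumerating some paths:
PIN - RIV - ALP - MID: 4+13+18 = 35
PIN - RIV - MID: 4+24 = 28
The minimum is 28 min via PIN - RIV - MID.

28 min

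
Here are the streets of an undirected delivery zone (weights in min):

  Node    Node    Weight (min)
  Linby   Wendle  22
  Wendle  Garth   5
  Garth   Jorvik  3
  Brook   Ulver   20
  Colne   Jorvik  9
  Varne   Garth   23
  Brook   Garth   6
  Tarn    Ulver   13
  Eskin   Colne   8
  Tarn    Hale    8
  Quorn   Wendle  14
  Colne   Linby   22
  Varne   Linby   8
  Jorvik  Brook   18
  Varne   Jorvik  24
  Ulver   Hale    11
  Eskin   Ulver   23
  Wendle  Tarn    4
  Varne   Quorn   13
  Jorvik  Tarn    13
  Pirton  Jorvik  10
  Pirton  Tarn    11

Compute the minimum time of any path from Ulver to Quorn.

Candidate routes:
Ulver–Tarn–Jorvik–Garth–Wendle–Quorn: 13+13+3+5+14 = 48
Ulver–Hale–Tarn–Wendle–Quorn: 11+8+4+14 = 37
Ulver–Tarn–Wendle–Quorn: 13+4+14 = 31
Ulver–Brook–Garth–Wendle–Quorn: 20+6+5+14 = 45
The minimum is 31 min via Ulver–Tarn–Wendle–Quorn.

31 min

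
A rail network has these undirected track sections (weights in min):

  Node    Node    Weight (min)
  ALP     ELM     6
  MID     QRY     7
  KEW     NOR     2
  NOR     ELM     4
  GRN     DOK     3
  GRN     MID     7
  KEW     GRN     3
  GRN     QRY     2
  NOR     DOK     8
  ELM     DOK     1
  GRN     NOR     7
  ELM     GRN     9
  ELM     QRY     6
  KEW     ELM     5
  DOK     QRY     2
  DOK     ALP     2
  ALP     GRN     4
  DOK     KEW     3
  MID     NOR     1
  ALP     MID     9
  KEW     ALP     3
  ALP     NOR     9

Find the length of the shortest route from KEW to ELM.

Shortest distances from KEW:
KEW: 0
NOR: 2  (via KEW)
GRN: 3  (via KEW)
ALP: 3  (via KEW)
MID: 3  (via NOR)
DOK: 3  (via KEW)
ELM: 4  (via DOK)
Shortest route: KEW–DOK–ELM = 4 min.

4 min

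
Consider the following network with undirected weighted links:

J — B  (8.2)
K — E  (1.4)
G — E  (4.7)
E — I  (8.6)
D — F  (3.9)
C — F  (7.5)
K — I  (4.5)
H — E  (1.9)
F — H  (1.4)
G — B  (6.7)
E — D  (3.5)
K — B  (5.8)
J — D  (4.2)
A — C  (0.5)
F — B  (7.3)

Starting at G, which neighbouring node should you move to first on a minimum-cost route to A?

Candidate routes:
G → E → D → F → C → A: 4.7+3.5+3.9+7.5+0.5 = 20.1
G → E → H → F → C → A: 4.7+1.9+1.4+7.5+0.5 = 16
The minimum is 16 via G → E → H → F → C → A.
So from G the first move is to E.

E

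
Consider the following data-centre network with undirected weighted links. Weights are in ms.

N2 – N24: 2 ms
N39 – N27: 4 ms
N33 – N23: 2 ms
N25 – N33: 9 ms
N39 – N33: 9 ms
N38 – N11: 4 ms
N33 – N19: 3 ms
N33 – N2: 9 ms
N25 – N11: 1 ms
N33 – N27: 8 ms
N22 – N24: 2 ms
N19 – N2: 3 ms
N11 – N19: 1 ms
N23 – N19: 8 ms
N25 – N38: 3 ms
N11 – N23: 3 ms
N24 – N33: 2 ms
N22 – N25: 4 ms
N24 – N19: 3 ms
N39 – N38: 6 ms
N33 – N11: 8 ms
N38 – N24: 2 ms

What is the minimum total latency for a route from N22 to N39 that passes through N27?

16 ms

Shortest N22→N27: N22 → N24 → N33 → N27 = 12
Best N27 to N39: N27 → N39 costing 4
Total via N27: 12 + 4 = 16 ms.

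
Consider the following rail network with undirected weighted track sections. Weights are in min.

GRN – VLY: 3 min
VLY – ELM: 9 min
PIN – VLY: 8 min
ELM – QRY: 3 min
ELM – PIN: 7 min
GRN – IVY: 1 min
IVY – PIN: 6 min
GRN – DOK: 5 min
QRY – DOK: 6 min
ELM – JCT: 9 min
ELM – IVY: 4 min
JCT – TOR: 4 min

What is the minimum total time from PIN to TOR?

Enumerating some paths:
PIN–ELM–JCT–TOR: 7+9+4 = 20
PIN–VLY–ELM–JCT–TOR: 8+9+9+4 = 30
PIN–VLY–GRN–IVY–ELM–JCT–TOR: 8+3+1+4+9+4 = 29
PIN–IVY–ELM–JCT–TOR: 6+4+9+4 = 23
Cheapest is PIN–ELM–JCT–TOR at 20 min.

20 min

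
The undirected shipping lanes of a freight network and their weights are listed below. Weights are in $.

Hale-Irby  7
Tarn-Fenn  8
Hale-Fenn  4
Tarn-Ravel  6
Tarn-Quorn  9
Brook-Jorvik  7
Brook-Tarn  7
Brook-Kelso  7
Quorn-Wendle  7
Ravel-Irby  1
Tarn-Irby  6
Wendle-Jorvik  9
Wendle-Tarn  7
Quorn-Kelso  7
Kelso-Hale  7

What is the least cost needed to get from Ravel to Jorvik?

$20

Settle nodes by increasing distance from Ravel:
Ravel: 0
Irby: 1  (via Ravel)
Tarn: 6  (via Ravel)
Hale: 8  (via Irby)
Fenn: 12  (via Hale)
Brook: 13  (via Tarn)
Wendle: 13  (via Tarn)
Kelso: 15  (via Hale)
Quorn: 15  (via Tarn)
Jorvik: 20  (via Brook)
Shortest route: Ravel → Tarn → Brook → Jorvik = $20.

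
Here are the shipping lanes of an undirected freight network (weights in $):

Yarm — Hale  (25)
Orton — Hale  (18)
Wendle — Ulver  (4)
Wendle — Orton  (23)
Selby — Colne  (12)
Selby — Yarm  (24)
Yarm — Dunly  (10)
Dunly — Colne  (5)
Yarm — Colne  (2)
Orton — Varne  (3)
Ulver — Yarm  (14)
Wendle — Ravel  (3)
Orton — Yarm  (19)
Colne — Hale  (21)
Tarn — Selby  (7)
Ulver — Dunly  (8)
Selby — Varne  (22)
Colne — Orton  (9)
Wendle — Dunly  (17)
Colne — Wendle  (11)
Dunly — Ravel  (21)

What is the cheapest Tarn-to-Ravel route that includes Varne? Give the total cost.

$55

Shortest Tarn→Varne: Tarn–Selby–Varne = 29
Shortest Varne→Ravel: Varne–Orton–Colne–Wendle–Ravel = 26
Total via Varne: 29 + 26 = $55.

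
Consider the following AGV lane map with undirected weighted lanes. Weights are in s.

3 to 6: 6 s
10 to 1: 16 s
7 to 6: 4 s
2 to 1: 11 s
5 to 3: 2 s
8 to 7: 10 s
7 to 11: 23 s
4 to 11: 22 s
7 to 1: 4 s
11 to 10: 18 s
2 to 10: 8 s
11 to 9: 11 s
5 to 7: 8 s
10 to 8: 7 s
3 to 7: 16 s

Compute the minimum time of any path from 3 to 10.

Running Dijkstra from 3:
3: 0
5: 2  (via 3)
6: 6  (via 3)
7: 10  (via 5)
1: 14  (via 7)
8: 20  (via 7)
2: 25  (via 1)
10: 27  (via 8)
Shortest route: 3 → 5 → 7 → 8 → 10 = 27 s.

27 s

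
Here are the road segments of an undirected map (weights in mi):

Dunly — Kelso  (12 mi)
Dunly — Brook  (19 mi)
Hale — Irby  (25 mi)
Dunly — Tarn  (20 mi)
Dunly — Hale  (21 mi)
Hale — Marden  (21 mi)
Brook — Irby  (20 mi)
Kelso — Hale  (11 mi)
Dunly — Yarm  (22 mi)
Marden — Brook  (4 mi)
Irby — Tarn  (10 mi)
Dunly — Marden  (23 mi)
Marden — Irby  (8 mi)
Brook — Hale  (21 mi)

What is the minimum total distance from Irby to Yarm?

Enumerating some paths:
Irby → Marden → Brook → Dunly → Yarm: 8+4+19+22 = 53
Irby → Marden → Dunly → Yarm: 8+23+22 = 53
Irby → Brook → Dunly → Yarm: 20+19+22 = 61
Irby → Tarn → Dunly → Yarm: 10+20+22 = 52
Cheapest is Irby → Tarn → Dunly → Yarm at 52 mi.

52 mi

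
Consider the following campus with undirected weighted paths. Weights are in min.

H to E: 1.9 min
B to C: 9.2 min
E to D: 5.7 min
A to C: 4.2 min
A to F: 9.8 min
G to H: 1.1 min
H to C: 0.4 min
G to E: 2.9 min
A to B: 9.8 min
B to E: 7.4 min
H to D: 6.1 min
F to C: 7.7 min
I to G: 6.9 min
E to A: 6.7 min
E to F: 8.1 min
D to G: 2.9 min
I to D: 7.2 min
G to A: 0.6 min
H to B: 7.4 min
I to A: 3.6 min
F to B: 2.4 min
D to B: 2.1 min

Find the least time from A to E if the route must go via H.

Shortest A→H: A–G–H = 1.7
Shortest H→E: H–E = 1.9
Total via H: 1.7 + 1.9 = 3.6 min.

3.6 min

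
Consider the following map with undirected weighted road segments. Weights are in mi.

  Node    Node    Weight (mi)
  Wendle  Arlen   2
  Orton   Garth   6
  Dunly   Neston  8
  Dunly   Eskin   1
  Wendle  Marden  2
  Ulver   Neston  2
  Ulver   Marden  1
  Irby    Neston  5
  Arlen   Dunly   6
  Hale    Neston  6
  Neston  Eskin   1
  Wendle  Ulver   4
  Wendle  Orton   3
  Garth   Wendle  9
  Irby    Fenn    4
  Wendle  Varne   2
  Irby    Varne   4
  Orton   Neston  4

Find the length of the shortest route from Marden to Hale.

9 mi

Enumerating some paths:
Marden - Ulver - Neston - Hale: 1+2+6 = 9
Marden - Ulver - Wendle - Orton - Neston - Hale: 1+4+3+4+6 = 18
Marden - Wendle - Ulver - Neston - Hale: 2+4+2+6 = 14
Marden - Wendle - Orton - Neston - Hale: 2+3+4+6 = 15
Cheapest is Marden - Ulver - Neston - Hale at 9 mi.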